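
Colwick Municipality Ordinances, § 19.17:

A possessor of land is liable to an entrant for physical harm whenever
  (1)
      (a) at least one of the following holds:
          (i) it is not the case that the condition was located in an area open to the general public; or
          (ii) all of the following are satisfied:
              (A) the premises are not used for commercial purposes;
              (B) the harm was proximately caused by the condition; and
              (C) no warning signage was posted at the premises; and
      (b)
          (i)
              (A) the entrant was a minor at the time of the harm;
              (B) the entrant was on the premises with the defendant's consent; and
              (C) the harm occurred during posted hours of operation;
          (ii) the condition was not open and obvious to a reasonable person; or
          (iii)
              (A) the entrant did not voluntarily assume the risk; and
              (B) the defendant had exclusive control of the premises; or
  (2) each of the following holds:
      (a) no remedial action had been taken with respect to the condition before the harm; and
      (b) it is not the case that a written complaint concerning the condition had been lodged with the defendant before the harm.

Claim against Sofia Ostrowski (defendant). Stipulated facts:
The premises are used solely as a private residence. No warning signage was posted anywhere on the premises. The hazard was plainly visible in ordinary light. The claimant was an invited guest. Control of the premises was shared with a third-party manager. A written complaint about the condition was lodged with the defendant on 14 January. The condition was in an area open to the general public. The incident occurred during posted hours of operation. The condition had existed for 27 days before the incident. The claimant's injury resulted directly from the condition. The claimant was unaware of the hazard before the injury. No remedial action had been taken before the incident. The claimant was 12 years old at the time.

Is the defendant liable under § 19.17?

Yes — liable.

(i) not (public area) — not satisfied.
(A) not (commercial use) — holds.
(B) proximate cause — met.
(C) no signage posted — satisfied.
(ii): T AND T AND T → true.
So (a) is satisfied (F OR T).
(A) entrant a minor — met.
(B) consent to enter — met.
(C) during posted hours — met.
(i): T AND T AND T → true.
(ii) not open/obvious — not satisfied.
(A) no assumed risk — satisfied.
(B) exclusive control — not met.
(iii): T AND F → false.
(b) = T OR F OR F = true.
(1): T AND T → true.
(a) no remedial action — met.
(b) not (complaint lodged) — not met.
(2) = T AND F = false.
So Overall is satisfied (T OR F).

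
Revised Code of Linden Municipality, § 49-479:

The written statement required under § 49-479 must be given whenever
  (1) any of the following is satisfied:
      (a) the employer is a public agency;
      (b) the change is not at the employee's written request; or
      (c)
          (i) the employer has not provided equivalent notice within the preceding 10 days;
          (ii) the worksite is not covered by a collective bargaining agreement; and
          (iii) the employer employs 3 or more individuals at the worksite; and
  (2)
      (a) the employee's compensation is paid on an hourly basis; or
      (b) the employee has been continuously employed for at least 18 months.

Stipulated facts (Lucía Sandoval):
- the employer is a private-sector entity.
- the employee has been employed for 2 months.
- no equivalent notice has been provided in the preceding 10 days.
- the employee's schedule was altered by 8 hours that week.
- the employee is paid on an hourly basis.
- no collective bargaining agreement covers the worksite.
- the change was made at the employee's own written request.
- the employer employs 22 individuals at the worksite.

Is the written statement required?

(a) public agency — not met.
(b) not employee-requested — not satisfied.
(i) no recent notice — satisfied.
(ii) no CBA — satisfied.
(iii) ≥ 3 at site — met.
(c) = T AND T AND T = true.
(1) = F OR F OR T = true.
(a) hourly-paid — satisfied.
(b) tenure ≥ 18 mo. — not satisfied.
(2) = T OR F = true.
Overall: T AND T → true.

Yes — required.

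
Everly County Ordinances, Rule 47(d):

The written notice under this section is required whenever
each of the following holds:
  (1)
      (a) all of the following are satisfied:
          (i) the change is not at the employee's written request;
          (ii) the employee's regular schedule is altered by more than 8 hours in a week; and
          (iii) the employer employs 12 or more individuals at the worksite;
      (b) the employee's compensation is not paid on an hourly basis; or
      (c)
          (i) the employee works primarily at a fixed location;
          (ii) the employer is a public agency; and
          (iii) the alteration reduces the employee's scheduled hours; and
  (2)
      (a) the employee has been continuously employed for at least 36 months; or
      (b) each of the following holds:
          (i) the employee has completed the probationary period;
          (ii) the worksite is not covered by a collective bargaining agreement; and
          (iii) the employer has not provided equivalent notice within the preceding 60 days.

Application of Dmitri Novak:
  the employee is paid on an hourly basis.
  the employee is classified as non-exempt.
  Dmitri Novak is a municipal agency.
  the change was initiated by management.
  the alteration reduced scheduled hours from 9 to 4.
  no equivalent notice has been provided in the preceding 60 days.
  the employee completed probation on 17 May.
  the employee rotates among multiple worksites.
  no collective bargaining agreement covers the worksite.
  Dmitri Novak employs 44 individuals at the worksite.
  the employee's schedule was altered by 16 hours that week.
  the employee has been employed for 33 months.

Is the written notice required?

(i) not employee-requested — met.
(ii) schedule shift > 8h — holds.
(iii) ≥ 12 at site — met.
(a) = T AND T AND T = true.
(b) not (hourly-paid) — fails.
(i) fixed location — fails.
(ii) public agency — satisfied.
(iii) hours reduced — met.
So (c) is not satisfied (F AND T AND T).
(1) = T OR F OR F = true.
(a) tenure ≥ 36 mo. — fails.
(i) past probation — satisfied.
(ii) no CBA — holds.
(iii) no recent notice — met.
So (b) is satisfied (T AND T AND T).
(2): F OR T → true.
Overall: T AND T → true.

Yes — required.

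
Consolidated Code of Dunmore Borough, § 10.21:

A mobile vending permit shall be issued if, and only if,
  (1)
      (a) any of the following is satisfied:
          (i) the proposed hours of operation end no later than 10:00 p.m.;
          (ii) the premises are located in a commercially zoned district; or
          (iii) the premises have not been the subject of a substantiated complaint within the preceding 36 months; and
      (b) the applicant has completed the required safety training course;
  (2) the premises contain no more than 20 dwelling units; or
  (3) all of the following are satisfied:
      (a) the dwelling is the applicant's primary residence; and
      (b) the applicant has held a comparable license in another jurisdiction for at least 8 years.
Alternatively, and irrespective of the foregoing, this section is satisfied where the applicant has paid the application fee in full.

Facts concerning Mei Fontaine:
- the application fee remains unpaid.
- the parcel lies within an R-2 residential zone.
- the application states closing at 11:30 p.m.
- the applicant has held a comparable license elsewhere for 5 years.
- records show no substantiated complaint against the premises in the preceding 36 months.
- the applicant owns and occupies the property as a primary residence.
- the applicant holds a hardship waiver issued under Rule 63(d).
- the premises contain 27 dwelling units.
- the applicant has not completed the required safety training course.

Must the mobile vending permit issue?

(i) closes by 10 p.m. — not satisfied.
(ii) commercially zoned — fails.
(iii) no complaint in 36 mo. — met.
(a) = F OR F OR T = true.
(b) safety training — fails.
(1): T AND F → false.
(2) ≤ 20 units — not met.
(a) primary residence — satisfied.
(b) prior license ≥ 8 yr — not satisfied.
(3): T AND F → false.
So Overall is not satisfied (F OR F OR F).
Exception (fee paid) — not satisfied.
Result: main false OR exception false → false.

No — denied.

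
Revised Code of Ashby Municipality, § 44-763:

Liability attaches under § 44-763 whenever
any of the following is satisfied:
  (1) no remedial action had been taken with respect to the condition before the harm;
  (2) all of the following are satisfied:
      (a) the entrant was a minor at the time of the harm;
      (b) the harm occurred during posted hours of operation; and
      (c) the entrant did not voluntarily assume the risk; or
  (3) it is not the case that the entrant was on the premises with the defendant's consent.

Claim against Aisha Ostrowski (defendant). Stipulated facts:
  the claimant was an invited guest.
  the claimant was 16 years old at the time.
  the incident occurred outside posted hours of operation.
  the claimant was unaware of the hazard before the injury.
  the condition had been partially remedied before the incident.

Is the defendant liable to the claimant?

No — not liable.

(1) no remedial action — not met.
(a) entrant a minor — holds.
(b) during posted hours — fails.
(c) no assumed risk — holds.
(2) = T AND F AND T = false.
(3) not (consent to enter) — not met.
Overall: F OR F OR F → false.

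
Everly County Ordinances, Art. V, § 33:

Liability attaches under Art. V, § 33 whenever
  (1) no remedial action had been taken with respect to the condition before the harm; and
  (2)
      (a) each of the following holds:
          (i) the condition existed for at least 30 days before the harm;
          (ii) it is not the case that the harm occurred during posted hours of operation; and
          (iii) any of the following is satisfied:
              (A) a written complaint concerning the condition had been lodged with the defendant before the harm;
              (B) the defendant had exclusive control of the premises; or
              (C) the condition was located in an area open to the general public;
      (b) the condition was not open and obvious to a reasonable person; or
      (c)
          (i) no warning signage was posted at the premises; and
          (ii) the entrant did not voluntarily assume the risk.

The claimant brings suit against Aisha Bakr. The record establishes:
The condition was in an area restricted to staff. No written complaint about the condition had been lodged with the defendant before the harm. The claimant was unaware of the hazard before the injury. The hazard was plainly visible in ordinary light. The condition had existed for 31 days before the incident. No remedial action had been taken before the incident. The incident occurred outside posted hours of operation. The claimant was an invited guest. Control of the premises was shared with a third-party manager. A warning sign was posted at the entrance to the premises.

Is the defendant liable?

No — not liable.

(1) no remedial action — holds.
(i) condition ≥30 days old — met.
(ii) not (during posted hours) — satisfied.
(A) complaint lodged — not satisfied.
(B) exclusive control — fails.
(C) public area — not satisfied.
(iii): F OR F OR F → false.
So (a) is not satisfied (T AND T AND F).
(b) not open/obvious — not satisfied.
(i) no signage posted — not met.
(ii) no assumed risk — satisfied.
(c): F AND T → false.
(2) = F OR F OR F = false.
Overall: T AND F → false.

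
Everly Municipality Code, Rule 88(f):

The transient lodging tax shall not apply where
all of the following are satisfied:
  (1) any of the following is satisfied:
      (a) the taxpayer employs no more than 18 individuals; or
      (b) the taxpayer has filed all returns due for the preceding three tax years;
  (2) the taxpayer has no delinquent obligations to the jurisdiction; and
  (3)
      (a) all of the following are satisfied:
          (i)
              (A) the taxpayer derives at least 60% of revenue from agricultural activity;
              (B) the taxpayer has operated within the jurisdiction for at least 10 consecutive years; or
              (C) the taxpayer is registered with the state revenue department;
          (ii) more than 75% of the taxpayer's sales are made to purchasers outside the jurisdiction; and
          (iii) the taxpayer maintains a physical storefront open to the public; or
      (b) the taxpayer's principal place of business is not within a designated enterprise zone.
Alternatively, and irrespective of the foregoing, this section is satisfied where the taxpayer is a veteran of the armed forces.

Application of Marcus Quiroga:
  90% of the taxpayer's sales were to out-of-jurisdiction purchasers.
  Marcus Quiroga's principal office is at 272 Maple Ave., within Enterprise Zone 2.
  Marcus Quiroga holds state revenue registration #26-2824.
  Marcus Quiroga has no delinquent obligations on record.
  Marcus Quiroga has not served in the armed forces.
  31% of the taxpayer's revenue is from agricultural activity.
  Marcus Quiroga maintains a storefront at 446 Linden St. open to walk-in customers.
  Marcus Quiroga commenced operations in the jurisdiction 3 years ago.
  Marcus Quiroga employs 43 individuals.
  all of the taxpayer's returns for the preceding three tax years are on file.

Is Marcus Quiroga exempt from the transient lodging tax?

Yes — exempt.

(a) ≤ 18 employees — not satisfied.
(b) returns current — met.
(1): F OR T → true.
(2) no delinquency — satisfied.
(A) ≥60% agricultural — fails.
(B) ≥ 10 yrs in jurisdiction — not satisfied.
(C) state-registered — holds.
So (i) is satisfied (F OR F OR T).
(ii) >75% out-of-jur. sales — satisfied.
(iii) has storefront — met.
So (a) is satisfied (T AND T AND T).
(b) not (in enterprise zone) — not satisfied.
So (3) is satisfied (T OR F).
So Overall is satisfied (T AND T AND T).
Exception (veteran) — not satisfied.
Result: main true OR exception false → true.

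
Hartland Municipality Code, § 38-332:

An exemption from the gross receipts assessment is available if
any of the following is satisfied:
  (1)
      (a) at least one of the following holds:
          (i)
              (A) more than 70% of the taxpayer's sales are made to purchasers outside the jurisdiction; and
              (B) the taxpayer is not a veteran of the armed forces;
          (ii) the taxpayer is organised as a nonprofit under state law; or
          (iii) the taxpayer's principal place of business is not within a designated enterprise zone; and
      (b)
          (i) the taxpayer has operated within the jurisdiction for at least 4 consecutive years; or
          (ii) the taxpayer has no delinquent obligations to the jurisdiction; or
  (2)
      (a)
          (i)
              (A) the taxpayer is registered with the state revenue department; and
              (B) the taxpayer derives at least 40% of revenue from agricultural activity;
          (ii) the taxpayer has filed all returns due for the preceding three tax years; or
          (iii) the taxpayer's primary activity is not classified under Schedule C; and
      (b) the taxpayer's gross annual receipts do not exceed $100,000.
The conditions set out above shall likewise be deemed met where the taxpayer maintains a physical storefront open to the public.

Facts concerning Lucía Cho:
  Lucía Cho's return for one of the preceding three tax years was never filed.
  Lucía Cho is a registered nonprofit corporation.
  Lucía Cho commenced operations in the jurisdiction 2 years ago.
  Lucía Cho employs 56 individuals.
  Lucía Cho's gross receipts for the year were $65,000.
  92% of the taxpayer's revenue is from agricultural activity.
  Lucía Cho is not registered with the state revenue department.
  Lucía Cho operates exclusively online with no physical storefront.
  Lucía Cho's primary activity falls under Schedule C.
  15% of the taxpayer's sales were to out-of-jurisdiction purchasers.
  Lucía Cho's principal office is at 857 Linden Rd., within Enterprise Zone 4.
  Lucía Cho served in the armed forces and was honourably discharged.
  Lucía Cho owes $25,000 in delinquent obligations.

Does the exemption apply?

No — not exempt.

(A) >70% out-of-jur. sales — not satisfied.
(B) not (veteran) — not met.
(i): F AND F → false.
(ii) nonprofit — satisfied.
(iii) not (in enterprise zone) — not satisfied.
(a): F OR T OR F → true.
(i) ≥ 4 yrs in jurisdiction — fails.
(ii) no delinquency — not met.
(b) = F OR F = false.
So (1) is not satisfied (T AND F).
(A) state-registered — fails.
(B) ≥40% agricultural — met.
(i): F AND T → false.
(ii) returns current — fails.
(iii) not (Schedule C activity) — not met.
So (a) is not satisfied (F OR F OR F).
(b) receipts ≤ $100,000 — holds.
So (2) is not satisfied (F AND T).
Overall: F OR F → false.
Exception (has storefront) — not satisfied.
Result: main false OR exception false → false.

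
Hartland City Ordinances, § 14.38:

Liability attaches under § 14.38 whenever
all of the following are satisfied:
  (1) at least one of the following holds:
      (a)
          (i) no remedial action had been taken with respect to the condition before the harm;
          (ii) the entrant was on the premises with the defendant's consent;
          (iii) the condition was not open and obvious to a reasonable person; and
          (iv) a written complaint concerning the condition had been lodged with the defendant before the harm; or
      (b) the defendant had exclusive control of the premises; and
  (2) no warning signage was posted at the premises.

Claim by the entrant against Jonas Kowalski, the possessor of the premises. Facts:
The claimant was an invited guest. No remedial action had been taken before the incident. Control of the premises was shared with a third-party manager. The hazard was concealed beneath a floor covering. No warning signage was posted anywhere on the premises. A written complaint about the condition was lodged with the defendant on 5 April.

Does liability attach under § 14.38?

Yes — liable.

(i) no remedial action — met.
(ii) consent to enter — met.
(iii) not open/obvious — met.
(iv) complaint lodged — satisfied.
(a): T AND T AND T AND T → true.
(b) exclusive control — not met.
(1): T OR F → true.
(2) no signage posted — holds.
Overall: T AND T → true.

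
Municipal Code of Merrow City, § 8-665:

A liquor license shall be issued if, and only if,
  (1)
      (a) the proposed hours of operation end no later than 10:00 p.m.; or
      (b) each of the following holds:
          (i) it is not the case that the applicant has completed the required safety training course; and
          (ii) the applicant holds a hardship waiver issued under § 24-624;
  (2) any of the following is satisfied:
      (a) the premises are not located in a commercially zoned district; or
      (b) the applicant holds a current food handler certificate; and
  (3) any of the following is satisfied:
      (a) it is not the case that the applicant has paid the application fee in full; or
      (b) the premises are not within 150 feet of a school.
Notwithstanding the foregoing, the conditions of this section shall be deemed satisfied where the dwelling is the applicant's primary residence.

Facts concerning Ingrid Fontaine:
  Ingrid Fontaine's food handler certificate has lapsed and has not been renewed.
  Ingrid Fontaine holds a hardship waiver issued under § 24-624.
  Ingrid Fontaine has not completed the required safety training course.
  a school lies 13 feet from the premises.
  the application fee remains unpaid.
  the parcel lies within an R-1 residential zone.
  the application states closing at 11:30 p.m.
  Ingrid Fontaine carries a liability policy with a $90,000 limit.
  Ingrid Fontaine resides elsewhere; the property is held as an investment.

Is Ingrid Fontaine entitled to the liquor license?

Yes — granted.

(a) closes by 10 p.m. — fails.
(i) not (safety training) — satisfied.
(ii) hardship waiver — satisfied.
(b) = T AND T = true.
(1) = F OR T = true.
(a) not (commercially zoned) — satisfied.
(b) food handler cert. — fails.
So (2) is satisfied (T OR F).
(a) not (fee paid) — met.
(b) ≥150 ft from school — not met.
So (3) is satisfied (T OR F).
Overall: T AND T AND T → true.
Exception (primary residence) — not satisfied.
Result: main true OR exception false → true.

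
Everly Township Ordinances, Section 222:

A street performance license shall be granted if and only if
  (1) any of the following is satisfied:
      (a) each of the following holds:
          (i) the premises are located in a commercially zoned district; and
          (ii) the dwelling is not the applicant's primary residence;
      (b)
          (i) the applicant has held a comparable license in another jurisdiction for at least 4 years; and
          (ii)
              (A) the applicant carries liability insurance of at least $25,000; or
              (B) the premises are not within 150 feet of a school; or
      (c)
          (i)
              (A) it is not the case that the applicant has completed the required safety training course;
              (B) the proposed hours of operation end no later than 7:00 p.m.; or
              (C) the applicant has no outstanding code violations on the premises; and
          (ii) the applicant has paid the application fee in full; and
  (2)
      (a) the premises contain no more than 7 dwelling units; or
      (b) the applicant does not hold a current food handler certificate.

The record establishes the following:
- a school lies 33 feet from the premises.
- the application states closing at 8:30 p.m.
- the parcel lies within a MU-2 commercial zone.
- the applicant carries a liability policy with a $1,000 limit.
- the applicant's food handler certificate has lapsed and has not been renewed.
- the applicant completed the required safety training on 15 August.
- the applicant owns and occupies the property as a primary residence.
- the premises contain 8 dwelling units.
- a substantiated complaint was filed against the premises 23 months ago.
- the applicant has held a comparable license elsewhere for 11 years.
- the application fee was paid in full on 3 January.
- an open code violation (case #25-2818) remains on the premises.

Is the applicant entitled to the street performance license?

(i) commercially zoned — met.
(ii) not (primary residence) — not satisfied.
(a): T AND F → false.
(i) prior license ≥ 4 yr — holds.
(A) insurance ≥ $25,000 — not satisfied.
(B) ≥150 ft from school — not met.
(ii): F OR F → false.
(b) = T AND F = false.
(A) not (safety training) — not satisfied.
(B) closes by 7 p.m. — fails.
(C) no code violations — not satisfied.
(i): F OR F OR F → false.
(ii) fee paid — satisfied.
(c): F AND T → false.
(1) = F OR F OR F = false.
(a) ≤ 7 units — not satisfied.
(b) not (food handler cert.) — met.
(2): F OR T → true.
Overall: F AND T → false.

No — denied.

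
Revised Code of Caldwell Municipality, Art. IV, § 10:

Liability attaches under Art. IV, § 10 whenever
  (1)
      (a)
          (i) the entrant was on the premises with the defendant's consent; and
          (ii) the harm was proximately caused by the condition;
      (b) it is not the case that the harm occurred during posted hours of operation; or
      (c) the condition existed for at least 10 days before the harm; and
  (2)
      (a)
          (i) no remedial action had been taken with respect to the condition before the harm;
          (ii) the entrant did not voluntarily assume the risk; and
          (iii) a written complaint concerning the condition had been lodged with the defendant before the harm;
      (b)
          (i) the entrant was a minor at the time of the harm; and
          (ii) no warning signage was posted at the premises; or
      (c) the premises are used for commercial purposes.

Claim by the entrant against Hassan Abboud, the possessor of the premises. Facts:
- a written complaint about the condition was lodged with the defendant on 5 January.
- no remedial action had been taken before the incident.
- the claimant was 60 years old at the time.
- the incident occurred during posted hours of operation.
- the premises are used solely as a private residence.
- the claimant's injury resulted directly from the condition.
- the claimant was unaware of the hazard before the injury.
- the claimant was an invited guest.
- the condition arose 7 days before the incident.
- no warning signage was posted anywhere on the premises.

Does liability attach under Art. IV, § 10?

(i) consent to enter — holds.
(ii) proximate cause — holds.
(a): T AND T → true.
(b) not (during posted hours) — fails.
(c) condition ≥10 days old — not met.
So (1) is satisfied (T OR F OR F).
(i) no remedial action — satisfied.
(ii) no assumed risk — holds.
(iii) complaint lodged — satisfied.
(a): T AND T AND T → true.
(i) entrant a minor — not satisfied.
(ii) no signage posted — satisfied.
(b) = F AND T = false.
(c) commercial use — not met.
So (2) is satisfied (T OR F OR F).
Overall = T AND T = true.

Yes — liable.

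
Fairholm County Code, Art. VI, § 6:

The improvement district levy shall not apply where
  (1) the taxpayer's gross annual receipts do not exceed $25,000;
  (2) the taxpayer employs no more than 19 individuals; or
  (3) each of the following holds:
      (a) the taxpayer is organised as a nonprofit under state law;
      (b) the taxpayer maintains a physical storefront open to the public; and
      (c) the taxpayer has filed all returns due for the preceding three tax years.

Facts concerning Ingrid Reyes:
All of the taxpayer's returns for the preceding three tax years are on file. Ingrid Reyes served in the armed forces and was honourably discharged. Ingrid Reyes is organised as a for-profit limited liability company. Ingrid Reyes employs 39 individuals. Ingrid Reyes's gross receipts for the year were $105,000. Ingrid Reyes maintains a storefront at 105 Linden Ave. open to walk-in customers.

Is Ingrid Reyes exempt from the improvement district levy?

No — not exempt.

(1) receipts ≤ $25,000 — not met.
(2) ≤ 19 employees — not met.
(a) nonprofit — not met.
(b) has storefront — holds.
(c) returns current — holds.
(3) = F AND T AND T = false.
Overall: F OR F OR F → false.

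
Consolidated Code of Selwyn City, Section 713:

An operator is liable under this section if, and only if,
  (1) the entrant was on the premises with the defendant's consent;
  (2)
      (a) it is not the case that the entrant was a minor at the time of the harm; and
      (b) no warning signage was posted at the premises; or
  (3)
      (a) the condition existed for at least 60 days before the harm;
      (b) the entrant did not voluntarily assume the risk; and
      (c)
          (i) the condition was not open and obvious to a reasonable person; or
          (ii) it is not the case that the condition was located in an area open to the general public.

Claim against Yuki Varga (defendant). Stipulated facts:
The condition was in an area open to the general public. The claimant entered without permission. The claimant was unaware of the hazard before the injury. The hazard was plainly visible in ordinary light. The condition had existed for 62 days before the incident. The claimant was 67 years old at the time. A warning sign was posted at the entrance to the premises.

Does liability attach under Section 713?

(1) consent to enter — not met.
(a) not (entrant a minor) — met.
(b) no signage posted — fails.
(2): T AND F → false.
(a) condition ≥60 days old — met.
(b) no assumed risk — satisfied.
(i) not open/obvious — not met.
(ii) not (public area) — fails.
(c) = F OR F = false.
So (3) is not satisfied (T AND T AND F).
Overall = F OR F OR F = false.

No — not liable.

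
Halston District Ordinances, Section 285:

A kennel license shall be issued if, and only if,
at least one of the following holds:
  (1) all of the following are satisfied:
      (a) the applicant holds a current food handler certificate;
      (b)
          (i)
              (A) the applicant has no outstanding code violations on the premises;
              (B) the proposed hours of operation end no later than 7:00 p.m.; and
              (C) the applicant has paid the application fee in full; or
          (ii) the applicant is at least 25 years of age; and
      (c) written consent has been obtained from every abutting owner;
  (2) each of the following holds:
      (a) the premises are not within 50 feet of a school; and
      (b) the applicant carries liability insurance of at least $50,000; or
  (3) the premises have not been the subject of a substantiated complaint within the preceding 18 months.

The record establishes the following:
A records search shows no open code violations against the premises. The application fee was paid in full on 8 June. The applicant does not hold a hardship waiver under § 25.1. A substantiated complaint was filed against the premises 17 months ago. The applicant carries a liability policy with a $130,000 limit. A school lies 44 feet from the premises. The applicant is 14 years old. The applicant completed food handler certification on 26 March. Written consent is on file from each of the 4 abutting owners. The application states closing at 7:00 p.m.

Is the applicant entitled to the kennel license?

Yes — granted.

(a) food handler cert. — holds.
(A) no code violations — met.
(B) closes by 7 p.m. — holds.
(C) fee paid — met.
So (i) is satisfied (T AND T AND T).
(ii) age ≥ 25 — not satisfied.
(b): T OR F → true.
(c) all abutters consent — holds.
(1): T AND T AND T → true.
(a) ≥50 ft from school — not met.
(b) insurance ≥ $50,000 — satisfied.
So (2) is not satisfied (F AND T).
(3) no complaint in 18 mo. — not satisfied.
So Overall is satisfied (T OR F OR F).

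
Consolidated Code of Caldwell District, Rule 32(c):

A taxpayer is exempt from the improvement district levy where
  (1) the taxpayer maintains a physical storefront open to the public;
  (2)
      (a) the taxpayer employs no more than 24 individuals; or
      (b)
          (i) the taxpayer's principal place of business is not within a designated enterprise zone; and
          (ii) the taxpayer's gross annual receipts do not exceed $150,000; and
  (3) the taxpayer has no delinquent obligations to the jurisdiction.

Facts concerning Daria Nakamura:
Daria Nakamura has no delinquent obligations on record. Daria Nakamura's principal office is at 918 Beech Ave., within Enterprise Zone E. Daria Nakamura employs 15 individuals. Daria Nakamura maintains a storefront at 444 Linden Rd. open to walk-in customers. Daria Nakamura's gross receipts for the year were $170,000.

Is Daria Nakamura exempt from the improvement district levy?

Yes — exempt.

(1) has storefront — holds.
(a) ≤ 24 employees — satisfied.
(i) not (in enterprise zone) — fails.
(ii) receipts ≤ $150,000 — fails.
(b): F AND F → false.
(2) = T OR F = true.
(3) no delinquency — met.
Overall: T AND T AND T → true.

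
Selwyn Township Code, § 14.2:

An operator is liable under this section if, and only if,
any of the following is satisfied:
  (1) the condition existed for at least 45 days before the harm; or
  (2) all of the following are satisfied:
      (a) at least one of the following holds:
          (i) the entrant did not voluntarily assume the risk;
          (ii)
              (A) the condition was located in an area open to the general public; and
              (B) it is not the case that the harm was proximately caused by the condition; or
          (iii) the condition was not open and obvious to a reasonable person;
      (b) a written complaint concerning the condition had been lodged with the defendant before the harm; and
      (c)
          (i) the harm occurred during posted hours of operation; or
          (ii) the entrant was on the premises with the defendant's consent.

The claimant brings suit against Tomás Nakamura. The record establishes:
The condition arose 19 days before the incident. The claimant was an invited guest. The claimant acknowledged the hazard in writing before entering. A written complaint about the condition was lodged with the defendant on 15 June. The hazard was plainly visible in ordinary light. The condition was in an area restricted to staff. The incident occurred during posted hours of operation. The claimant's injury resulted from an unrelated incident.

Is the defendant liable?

(1) condition ≥45 days old — not satisfied.
(i) no assumed risk — fails.
(A) public area — fails.
(B) not (proximate cause) — holds.
(ii): F AND T → false.
(iii) not open/obvious — not met.
So (a) is not satisfied (F OR F OR F).
(b) complaint lodged — met.
(i) during posted hours — met.
(ii) consent to enter — holds.
So (c) is satisfied (T OR T).
(2) = F AND T AND T = false.
So Overall is not satisfied (F OR F).

No — not liable.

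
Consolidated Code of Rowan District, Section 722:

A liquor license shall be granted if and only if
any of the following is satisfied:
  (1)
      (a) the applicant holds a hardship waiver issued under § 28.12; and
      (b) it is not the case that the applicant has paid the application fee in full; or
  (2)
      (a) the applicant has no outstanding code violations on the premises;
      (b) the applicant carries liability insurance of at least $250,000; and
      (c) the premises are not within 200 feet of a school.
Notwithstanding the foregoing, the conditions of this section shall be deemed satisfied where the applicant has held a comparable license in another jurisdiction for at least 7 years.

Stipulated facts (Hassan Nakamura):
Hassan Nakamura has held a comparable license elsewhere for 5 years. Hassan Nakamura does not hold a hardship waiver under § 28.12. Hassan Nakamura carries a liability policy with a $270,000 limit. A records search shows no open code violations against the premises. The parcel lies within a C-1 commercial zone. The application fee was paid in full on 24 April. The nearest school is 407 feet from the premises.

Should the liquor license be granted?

(a) hardship waiver — not met.
(b) not (fee paid) — not met.
(1) = F AND F = false.
(a) no code violations — satisfied.
(b) insurance ≥ $250,000 — satisfied.
(c) ≥200 ft from school — holds.
(2): T AND T AND T → true.
So Overall is satisfied (F OR T).
Exception (prior license ≥ 7 yr) — not satisfied.
Result: main true OR exception false → true.

Yes — granted.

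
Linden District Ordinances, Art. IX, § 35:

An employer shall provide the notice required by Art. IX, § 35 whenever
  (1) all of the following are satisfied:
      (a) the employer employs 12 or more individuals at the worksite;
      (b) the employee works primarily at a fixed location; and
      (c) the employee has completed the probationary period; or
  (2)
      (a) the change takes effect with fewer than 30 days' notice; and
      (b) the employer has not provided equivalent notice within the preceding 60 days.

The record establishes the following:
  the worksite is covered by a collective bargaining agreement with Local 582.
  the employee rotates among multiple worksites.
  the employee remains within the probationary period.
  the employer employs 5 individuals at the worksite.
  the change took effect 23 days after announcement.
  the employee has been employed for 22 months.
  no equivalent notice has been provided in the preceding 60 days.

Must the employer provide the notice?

Yes — required.

(a) ≥ 12 at site — not met.
(b) fixed location — fails.
(c) past probation — fails.
(1): F AND F AND F → false.
(a) < 30 days' notice — holds.
(b) no recent notice — met.
(2): T AND T → true.
Overall = F OR T = true.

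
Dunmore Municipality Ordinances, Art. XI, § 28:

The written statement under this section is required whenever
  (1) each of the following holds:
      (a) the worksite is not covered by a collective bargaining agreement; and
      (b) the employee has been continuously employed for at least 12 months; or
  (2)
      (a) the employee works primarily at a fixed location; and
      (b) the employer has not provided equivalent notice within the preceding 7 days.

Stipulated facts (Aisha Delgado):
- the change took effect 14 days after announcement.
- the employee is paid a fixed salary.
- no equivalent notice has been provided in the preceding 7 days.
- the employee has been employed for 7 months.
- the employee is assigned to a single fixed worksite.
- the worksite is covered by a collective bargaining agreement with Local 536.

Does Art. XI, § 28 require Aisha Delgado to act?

Yes — required.

(a) no CBA — fails.
(b) tenure ≥ 12 mo. — not met.
(1) = F AND F = false.
(a) fixed location — satisfied.
(b) no recent notice — met.
(2) = T AND T = true.
Overall: F OR T → true.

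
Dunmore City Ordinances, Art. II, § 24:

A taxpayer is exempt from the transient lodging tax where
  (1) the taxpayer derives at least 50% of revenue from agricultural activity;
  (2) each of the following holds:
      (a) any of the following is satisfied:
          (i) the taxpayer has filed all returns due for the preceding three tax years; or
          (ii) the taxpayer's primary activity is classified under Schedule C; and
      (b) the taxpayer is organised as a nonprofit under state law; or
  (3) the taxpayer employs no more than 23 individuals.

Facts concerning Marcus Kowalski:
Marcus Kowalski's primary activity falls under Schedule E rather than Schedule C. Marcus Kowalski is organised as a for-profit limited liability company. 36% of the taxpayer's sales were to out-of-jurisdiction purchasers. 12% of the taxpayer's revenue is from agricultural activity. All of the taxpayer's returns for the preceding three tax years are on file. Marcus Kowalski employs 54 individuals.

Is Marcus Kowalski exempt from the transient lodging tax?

(1) ≥50% agricultural — not satisfied.
(i) returns current — holds.
(ii) Schedule C activity — not satisfied.
(a): T OR F → true.
(b) nonprofit — not met.
(2): T AND F → false.
(3) ≤ 23 employees — not satisfied.
So Overall is not satisfied (F OR F OR F).

No — not exempt.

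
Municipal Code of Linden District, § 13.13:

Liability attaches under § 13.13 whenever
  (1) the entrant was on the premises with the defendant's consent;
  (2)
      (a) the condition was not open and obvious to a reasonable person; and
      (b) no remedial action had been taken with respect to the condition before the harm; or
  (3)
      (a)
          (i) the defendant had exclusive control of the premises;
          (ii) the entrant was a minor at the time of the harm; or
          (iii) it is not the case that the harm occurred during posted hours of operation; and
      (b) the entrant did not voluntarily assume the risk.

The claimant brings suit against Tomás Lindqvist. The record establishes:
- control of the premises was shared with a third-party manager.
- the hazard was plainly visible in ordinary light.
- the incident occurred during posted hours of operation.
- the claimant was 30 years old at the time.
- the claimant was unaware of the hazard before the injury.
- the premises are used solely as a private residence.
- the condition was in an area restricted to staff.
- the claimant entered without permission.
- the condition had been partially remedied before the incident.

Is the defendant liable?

(1) consent to enter — not satisfied.
(a) not open/obvious — fails.
(b) no remedial action — not satisfied.
(2): F AND F → false.
(i) exclusive control — fails.
(ii) entrant a minor — fails.
(iii) not (during posted hours) — not satisfied.
(a) = F OR F OR F = false.
(b) no assumed risk — met.
(3): F AND T → false.
Overall: F OR F OR F → false.

No — not liable.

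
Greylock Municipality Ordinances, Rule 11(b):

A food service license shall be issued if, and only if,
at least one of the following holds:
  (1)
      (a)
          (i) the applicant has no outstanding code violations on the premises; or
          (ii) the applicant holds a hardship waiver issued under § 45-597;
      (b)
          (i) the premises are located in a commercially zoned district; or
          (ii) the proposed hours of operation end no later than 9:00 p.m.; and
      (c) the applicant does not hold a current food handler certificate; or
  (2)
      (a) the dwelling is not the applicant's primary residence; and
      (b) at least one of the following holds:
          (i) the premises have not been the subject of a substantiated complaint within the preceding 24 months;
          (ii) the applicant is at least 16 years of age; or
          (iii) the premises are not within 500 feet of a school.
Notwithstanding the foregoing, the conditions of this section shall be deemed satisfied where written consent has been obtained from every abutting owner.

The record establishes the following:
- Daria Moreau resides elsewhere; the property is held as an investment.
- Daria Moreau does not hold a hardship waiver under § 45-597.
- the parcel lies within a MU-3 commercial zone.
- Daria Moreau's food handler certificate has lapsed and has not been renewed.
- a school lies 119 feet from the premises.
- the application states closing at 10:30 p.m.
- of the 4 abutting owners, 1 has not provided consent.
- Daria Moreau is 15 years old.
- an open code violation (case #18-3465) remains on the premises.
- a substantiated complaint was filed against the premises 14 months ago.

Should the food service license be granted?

(i) no code violations — not satisfied.
(ii) hardship waiver — fails.
So (a) is not satisfied (F OR F).
(i) commercially zoned — holds.
(ii) closes by 9 p.m. — fails.
(b): T OR F → true.
(c) not (food handler cert.) — holds.
(1) = F AND T AND T = false.
(a) not (primary residence) — satisfied.
(i) no complaint in 24 mo. — not met.
(ii) age ≥ 16 — not met.
(iii) ≥500 ft from school — not met.
(b): F OR F OR F → false.
(2) = T AND F = false.
So Overall is not satisfied (F OR F).
Exception (all abutters consent) — not satisfied.
Result: main false OR exception false → false.

No — denied.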